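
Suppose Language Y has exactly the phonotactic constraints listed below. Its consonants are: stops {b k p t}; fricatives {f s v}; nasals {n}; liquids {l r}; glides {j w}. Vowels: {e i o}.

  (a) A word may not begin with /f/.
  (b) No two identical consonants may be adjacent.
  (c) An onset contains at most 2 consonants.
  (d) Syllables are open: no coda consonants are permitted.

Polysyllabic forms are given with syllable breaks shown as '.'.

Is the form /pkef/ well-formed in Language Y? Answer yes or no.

no

/pkef/ — violates constraint (d): syllable 1 coda /f/ has 1 consonant (> 0) → ill-formed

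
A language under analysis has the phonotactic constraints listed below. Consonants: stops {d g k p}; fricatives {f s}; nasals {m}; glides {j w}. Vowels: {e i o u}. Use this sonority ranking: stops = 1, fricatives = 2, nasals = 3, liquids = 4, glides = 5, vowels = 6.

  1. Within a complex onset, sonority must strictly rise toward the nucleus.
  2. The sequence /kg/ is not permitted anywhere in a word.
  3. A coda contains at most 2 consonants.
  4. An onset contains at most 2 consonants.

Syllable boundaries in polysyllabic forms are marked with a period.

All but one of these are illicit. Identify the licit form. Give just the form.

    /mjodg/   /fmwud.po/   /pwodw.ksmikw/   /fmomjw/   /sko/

/mjodg/ — σ1 onset /mj/ (3→5 rises), coda /dg/ (2C) ok → licit
/fmwud.po/ — violates constraint 4: syllable 1 onset /fmw/ has 3 consonants (> 2) → illicit
/pwodw.ksmikw/ — violates constraint 4: syllable 2 onset /ksm/ has 3 consonants (> 2) → illicit
/fmomjw/ — violates constraint 3: syllable 1 coda /mjw/ has 3 consonants (> 2) → illicit
/sko/ — violates constraint 1: syllable 1 onset /sk/: /s/ (fricative, 2) → /k/ (stop, 1) does not rise → illicit

/mjodg/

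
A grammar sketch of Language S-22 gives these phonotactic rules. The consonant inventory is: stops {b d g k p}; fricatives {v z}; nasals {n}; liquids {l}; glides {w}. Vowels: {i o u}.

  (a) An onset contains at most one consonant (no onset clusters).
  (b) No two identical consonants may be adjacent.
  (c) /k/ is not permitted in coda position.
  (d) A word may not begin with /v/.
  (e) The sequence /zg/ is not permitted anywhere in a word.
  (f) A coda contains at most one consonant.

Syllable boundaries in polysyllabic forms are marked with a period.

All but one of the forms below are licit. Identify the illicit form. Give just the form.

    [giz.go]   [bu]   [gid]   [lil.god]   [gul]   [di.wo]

[giz.go]

[giz.go] — violates constraint (e): contains banned sequence /zg/ → illicit
[bu] — σ1 onset /b/, coda /∅/ ok → licit
[gid] — σ1 onset /g/, coda /d/ ok → licit
[lil.god] — σ1 onset /l/, coda /l/ ok; σ2 onset /g/, coda /d/ ok → licit
[gul] — σ1 onset /g/, coda /l/ ok → licit
[di.wo] — σ1 onset /d/, coda /∅/ ok; σ2 onset /w/, coda /∅/ ok → licit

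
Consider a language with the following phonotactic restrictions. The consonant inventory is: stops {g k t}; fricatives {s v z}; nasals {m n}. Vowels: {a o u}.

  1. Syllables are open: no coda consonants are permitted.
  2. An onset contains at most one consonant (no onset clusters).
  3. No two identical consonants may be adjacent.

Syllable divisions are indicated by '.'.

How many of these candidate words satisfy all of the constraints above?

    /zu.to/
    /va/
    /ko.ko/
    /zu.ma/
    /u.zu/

/zu.to/ — σ1 onset /z/, coda /∅/ ok; σ2 onset /t/, coda /∅/ ok → phonotactically legal
/va/ — σ1 onset /v/, coda /∅/ ok → phonotactically legal
/ko.ko/ — σ1 onset /k/, coda /∅/ ok; σ2 onset /k/, coda /∅/ ok → phonotactically legal
/zu.ma/ — σ1 onset /z/, coda /∅/ ok; σ2 onset /m/, coda /∅/ ok → phonotactically legal
/u.zu/ — σ1 onset /∅/, coda /∅/ ok; σ2 onset /z/, coda /∅/ ok → phonotactically legal
Phonotactically legal: /zu.to/, /va/, /ko.ko/, /zu.ma/, /u.zu/ → 5.

5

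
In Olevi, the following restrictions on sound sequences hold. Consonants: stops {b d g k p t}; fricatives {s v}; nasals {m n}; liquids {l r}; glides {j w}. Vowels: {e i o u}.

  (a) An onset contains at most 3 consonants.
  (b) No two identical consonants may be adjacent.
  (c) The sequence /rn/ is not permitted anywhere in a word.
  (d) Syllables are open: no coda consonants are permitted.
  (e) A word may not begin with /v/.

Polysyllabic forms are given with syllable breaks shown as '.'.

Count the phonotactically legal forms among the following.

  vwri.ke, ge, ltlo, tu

3

vwri.ke — violates constraint (e): word begins with /v/ → phonotactically illegal
ge — σ1 onset /g/, coda /∅/ ok → phonotactically legal
ltlo — σ1 onset /ltl/ (3C), coda /∅/ ok → phonotactically legal
tu — σ1 onset /t/, coda /∅/ ok → phonotactically legal
Phonotactically legal: ge, ltlo, tu → 3.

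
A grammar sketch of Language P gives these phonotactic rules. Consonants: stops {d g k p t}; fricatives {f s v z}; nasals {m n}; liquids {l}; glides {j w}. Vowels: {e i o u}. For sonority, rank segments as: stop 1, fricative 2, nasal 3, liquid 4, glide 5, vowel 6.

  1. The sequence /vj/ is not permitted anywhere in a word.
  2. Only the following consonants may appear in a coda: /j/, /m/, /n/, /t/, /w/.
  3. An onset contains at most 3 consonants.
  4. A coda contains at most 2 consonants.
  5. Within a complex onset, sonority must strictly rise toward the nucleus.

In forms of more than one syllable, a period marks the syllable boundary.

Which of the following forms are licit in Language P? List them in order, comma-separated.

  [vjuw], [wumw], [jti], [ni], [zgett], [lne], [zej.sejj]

[vjuw] — violates constraint 1: contains banned sequence /vj/ → illicit
[wumw] — σ1 onset /w/, coda /mw/ (2C) ok → licit
[jti] — violates constraint 5: syllable 1 onset /jt/: /j/ (glide, 5) → /t/ (stop, 1) does not rise → illicit
[ni] — σ1 onset /n/, coda /∅/ ok → licit
[zgett] — violates constraint 5: syllable 1 onset /zg/: /z/ (fricative, 2) → /g/ (stop, 1) does not rise → illicit
[lne] — violates constraint 5: syllable 1 onset /ln/: /l/ (liquid, 4) → /n/ (nasal, 3) does not rise → illicit
[zej.sejj] — σ1 onset /z/, coda /j/ ok; σ2 onset /s/, coda /jj/ (2C) ok → licit

[wumw], [ni], [zej.sejj]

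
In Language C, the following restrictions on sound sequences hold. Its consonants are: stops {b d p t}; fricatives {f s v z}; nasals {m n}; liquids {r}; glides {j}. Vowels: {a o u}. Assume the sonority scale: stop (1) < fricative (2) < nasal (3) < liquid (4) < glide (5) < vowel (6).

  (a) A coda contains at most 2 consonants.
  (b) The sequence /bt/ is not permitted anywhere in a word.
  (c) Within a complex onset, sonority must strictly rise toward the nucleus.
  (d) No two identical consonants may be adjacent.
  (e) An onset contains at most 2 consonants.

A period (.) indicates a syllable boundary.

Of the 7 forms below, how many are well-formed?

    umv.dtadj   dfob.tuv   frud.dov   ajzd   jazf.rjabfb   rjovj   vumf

umv.dtadj — violates constraint (c): syllable 2 onset /dt/: /d/ (stop, 1) → /t/ (stop, 1) does not rise → ill-formed
dfob.tuv — violates constraint (b): contains banned sequence /bt/ → ill-formed
frud.dov — violates constraint (d): adjacent identical consonants /dd/ → ill-formed
ajzd — violates constraint (a): syllable 1 coda /jzd/ has 3 consonants (> 2) → ill-formed
jazf.rjabfb — violates constraint (a): syllable 2 coda /bfb/ has 3 consonants (> 2) → ill-formed
rjovj — σ1 onset /rj/ (4→5 rises), coda /vj/ (2C) ok → well-formed
vumf — σ1 onset /v/, coda /mf/ (2C) ok → well-formed
Well-formed: rjovj, vumf → 2.

2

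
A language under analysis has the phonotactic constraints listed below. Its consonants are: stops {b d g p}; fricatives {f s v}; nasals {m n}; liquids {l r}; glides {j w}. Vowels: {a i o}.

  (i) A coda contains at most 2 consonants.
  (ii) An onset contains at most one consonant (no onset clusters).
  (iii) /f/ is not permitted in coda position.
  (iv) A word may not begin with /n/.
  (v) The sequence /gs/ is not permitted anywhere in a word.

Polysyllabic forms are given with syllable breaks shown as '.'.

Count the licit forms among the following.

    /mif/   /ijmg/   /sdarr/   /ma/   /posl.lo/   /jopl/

3

/mif/ — violates constraint (iii): syllable 1 coda contains /f/ → illicit
/ijmg/ — violates constraint (i): syllable 1 coda /jmg/ has 3 consonants (> 2) → illicit
/sdarr/ — violates constraint (ii): syllable 1 onset /sd/ has 2 consonants (> 1) → illicit
/ma/ — σ1 onset /m/, coda /∅/ ok → licit
/posl.lo/ — σ1 onset /p/, coda /sl/ (2C) ok; σ2 onset /l/, coda /∅/ ok → licit
/jopl/ — σ1 onset /j/, coda /pl/ (2C) ok → licit
Licit: /ma/, /posl.lo/, /jopl/ → 3.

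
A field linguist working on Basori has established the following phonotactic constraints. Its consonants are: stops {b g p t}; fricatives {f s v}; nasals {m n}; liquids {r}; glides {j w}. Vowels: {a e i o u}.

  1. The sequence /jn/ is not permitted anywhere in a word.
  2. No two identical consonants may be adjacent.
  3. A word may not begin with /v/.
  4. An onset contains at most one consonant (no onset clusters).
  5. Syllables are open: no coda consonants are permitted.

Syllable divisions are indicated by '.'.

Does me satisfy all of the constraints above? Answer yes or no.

me — σ1 onset /m/, coda /∅/ ok → phonotactically legal

yes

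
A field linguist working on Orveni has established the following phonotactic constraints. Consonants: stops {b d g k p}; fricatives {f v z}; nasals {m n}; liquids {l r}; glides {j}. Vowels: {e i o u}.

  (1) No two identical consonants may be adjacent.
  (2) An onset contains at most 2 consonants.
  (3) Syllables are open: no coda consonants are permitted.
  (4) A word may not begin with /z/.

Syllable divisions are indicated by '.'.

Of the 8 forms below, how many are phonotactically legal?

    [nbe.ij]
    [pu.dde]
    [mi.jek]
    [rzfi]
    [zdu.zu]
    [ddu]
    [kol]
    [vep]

0

[nbe.ij] — violates constraint 3: syllable 2 coda /j/ has 1 consonant (> 0) → phonotactically illegal
[pu.dde] — violates constraint 1: adjacent identical consonants /dd/ → phonotactically illegal
[mi.jek] — violates constraint 3: syllable 2 coda /k/ has 1 consonant (> 0) → phonotactically illegal
[rzfi] — violates constraint 2: syllable 1 onset /rzf/ has 3 consonants (> 2) → phonotactically illegal
[zdu.zu] — violates constraint 4: word begins with /z/ → phonotactically illegal
[ddu] — violates constraint 1: adjacent identical consonants /dd/ → phonotactically illegal
[kol] — violates constraint 3: syllable 1 coda /l/ has 1 consonant (> 0) → phonotactically illegal
[vep] — violates constraint 3: syllable 1 coda /p/ has 1 consonant (> 0) → phonotactically illegal
No form is phonotactically legal → 0.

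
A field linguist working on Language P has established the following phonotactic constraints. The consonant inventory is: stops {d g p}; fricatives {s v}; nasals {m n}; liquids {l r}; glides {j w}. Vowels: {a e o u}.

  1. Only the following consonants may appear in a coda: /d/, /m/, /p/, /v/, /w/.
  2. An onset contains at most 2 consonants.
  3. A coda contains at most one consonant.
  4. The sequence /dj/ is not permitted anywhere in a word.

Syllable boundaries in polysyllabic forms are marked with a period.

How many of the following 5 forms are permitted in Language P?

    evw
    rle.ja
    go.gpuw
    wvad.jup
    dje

2

evw — violates constraint 3: syllable 1 coda /vw/ has 2 consonants (> 1) → not permitted
rle.ja — σ1 onset /rl/ (2C), coda /∅/ ok; σ2 onset /j/, coda /∅/ ok → permitted
go.gpuw — σ1 onset /g/, coda /∅/ ok; σ2 onset /gp/ (2C), coda /w/ ok → permitted
wvad.jup — violates constraint 4: contains banned sequence /dj/ → not permitted
dje — violates constraint 4: contains banned sequence /dj/ → not permitted
Permitted: rle.ja, go.gpuw → 2.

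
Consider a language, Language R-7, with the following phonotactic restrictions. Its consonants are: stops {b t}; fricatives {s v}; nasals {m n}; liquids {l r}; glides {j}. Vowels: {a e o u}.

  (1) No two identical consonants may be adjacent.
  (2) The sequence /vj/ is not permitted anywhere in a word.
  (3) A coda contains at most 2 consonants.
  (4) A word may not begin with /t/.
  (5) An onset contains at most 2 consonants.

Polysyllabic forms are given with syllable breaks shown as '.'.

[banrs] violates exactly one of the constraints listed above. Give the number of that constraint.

3

[banrs]: syllable 1 coda /nrs/ has 3 consonants (> 2).
This is a violation of constraint 3: "A coda contains at most 2 consonants."
The remaining constraints (1, 2, 4, 5) are satisfied.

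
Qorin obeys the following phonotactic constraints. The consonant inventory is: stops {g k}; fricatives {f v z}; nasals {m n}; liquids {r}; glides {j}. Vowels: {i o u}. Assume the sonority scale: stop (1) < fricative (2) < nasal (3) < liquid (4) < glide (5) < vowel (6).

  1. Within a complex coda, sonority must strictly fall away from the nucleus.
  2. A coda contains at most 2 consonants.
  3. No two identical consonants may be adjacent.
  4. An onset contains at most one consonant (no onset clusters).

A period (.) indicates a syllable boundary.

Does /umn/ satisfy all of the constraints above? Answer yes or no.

/umn/ — violates constraint 1: syllable 1 coda /mn/: /m/ (nasal, 3) → /n/ (nasal, 3) does not fall → illicit

no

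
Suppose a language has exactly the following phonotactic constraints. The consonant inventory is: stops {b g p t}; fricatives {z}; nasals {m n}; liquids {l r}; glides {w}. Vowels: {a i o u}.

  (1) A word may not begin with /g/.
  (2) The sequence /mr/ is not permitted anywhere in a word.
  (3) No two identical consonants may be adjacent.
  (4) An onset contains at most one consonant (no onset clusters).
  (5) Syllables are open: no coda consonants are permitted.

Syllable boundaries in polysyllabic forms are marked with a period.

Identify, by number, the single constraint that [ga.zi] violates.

[ga.zi]: word begins with /g/.
This is a violation of constraint 1: "A word may not begin with /g/."
The remaining constraints (2, 3, 4, 5) are satisfied.

1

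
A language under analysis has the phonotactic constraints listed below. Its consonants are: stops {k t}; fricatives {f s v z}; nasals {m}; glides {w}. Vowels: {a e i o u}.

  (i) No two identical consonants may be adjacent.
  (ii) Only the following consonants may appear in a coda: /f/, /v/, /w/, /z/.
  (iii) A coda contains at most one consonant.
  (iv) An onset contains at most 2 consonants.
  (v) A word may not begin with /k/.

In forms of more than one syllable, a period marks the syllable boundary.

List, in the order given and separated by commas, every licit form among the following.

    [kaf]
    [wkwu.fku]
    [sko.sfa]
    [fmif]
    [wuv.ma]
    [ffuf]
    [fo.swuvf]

[sko.sfa], [fmif], [wuv.ma]

[kaf] — violates constraint (v): word begins with /k/ → illicit
[wkwu.fku] — violates constraint (iv): syllable 1 onset /wkw/ has 3 consonants (> 2) → illicit
[sko.sfa] — σ1 onset /sk/ (2C), coda /∅/ ok; σ2 onset /sf/ (2C), coda /∅/ ok → licit
[fmif] — σ1 onset /fm/ (2C), coda /f/ ok → licit
[wuv.ma] — σ1 onset /w/, coda /v/ ok; σ2 onset /m/, coda /∅/ ok → licit
[ffuf] — violates constraint (i): adjacent identical consonants /ff/ → illicit
[fo.swuvf] — violates constraint (iii): syllable 2 coda /vf/ has 2 consonants (> 1) → illicit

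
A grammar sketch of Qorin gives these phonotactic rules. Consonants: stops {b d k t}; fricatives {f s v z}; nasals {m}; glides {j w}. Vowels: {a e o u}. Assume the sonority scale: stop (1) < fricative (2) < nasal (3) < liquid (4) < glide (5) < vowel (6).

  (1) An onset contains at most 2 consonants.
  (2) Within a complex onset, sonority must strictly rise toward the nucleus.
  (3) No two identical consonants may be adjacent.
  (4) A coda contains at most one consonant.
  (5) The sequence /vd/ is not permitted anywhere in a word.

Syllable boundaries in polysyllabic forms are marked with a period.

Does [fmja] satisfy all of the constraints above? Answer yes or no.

no

[fmja] — violates constraint 1: syllable 1 onset /fmj/ has 3 consonants (> 2) → ill-formed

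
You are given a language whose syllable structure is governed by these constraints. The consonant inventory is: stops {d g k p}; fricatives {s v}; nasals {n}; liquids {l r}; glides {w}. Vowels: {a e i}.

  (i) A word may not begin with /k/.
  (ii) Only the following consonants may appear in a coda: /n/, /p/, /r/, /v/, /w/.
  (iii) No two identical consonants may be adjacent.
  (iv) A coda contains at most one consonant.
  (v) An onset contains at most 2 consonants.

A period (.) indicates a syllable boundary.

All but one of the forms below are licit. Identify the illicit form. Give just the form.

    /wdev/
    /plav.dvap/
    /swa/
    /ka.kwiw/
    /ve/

/ka.kwiw/

/wdev/ — σ1 onset /wd/ (2C), coda /v/ ok → licit
/plav.dvap/ — σ1 onset /pl/ (2C), coda /v/ ok; σ2 onset /dv/ (2C), coda /p/ ok → licit
/swa/ — σ1 onset /sw/ (2C), coda /∅/ ok → licit
/ka.kwiw/ — violates constraint (i): word begins with /k/ → illicit
/ve/ — σ1 onset /v/, coda /∅/ ok → licit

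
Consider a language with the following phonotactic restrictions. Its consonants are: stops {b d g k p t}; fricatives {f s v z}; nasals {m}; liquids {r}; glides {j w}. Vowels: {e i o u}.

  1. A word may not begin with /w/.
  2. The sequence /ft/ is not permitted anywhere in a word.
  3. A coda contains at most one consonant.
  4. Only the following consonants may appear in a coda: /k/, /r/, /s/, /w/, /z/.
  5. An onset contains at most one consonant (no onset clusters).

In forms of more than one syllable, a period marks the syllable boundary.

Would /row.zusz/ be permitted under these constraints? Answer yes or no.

no

/row.zusz/ — violates constraint 3: syllable 2 coda /sz/ has 2 consonants (> 1) → not permitted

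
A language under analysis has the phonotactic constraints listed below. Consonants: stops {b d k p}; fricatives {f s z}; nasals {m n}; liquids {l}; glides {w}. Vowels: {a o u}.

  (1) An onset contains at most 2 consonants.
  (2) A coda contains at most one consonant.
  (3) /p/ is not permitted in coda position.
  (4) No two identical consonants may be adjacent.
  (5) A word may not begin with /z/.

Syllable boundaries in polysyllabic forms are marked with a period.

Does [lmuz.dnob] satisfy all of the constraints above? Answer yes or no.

yes

[lmuz.dnob] — σ1 onset /lm/ (2C), coda /z/ ok; σ2 onset /dn/ (2C), coda /b/ ok → phonotactically legal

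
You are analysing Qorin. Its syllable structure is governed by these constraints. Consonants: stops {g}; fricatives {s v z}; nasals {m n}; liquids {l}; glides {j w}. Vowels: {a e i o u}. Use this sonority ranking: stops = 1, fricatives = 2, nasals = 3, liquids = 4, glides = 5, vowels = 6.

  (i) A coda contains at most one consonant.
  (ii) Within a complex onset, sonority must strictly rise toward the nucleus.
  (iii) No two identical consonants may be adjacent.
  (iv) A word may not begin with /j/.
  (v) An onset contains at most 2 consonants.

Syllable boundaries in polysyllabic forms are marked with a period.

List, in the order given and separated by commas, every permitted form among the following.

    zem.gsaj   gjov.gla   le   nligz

zem.gsaj, gjov.gla, le

zem.gsaj — σ1 onset /z/, coda /m/ ok; σ2 onset /gs/ (1→2 rises), coda /j/ ok → permitted
gjov.gla — σ1 onset /gj/ (1→5 rises), coda /v/ ok; σ2 onset /gl/ (1→4 rises), coda /∅/ ok → permitted
le — σ1 onset /l/, coda /∅/ ok → permitted
nligz — violates constraint (i): syllable 1 coda /gz/ has 2 consonants (> 1) → not permitted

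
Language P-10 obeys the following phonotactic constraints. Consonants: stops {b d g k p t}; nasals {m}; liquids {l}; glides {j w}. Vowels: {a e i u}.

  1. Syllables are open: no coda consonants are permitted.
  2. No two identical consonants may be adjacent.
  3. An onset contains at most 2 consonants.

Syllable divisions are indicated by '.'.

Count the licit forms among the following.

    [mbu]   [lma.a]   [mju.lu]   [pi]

4

[mbu] — σ1 onset /mb/ (2C), coda /∅/ ok → licit
[lma.a] — σ1 onset /lm/ (2C), coda /∅/ ok; σ2 onset /∅/, coda /∅/ ok → licit
[mju.lu] — σ1 onset /mj/ (2C), coda /∅/ ok; σ2 onset /l/, coda /∅/ ok → licit
[pi] — σ1 onset /p/, coda /∅/ ok → licit
Licit: [mbu], [lma.a], [mju.lu], [pi] → 4.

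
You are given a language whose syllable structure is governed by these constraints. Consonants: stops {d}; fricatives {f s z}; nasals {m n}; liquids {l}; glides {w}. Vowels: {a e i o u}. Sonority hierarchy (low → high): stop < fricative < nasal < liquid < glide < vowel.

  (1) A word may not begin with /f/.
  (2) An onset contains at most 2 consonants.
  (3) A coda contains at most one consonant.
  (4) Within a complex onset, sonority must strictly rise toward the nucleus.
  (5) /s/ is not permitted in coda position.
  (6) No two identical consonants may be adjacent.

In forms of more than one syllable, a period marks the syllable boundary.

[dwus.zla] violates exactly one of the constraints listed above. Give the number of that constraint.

5

[dwus.zla]: syllable 1 coda contains /s/.
This is a violation of constraint 5: "/s/ is not permitted in coda position."
The remaining constraints (1, 2, 3, 4, 6) are satisfied.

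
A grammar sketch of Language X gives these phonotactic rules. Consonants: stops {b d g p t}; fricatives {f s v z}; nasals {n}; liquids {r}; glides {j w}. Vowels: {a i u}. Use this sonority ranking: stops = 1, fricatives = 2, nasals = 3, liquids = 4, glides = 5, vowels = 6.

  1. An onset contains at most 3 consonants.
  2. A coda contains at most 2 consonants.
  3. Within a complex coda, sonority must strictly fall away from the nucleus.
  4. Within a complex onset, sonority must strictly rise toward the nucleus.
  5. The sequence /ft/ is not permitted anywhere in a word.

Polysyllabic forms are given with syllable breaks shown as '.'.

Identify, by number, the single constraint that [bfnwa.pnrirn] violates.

1

[bfnwa.pnrirn]: syllable 1 onset /bfnw/ has 4 consonants (> 3).
This is a violation of constraint 1: "An onset contains at most 3 consonants."
The remaining constraints (2, 3, 4, 5) are satisfied.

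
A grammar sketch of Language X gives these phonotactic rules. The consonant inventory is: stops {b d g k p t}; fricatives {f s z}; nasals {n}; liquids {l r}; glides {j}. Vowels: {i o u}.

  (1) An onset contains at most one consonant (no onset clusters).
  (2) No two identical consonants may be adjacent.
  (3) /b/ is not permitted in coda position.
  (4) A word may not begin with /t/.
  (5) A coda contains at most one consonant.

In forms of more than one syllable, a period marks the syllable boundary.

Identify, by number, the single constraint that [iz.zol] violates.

[iz.zol]: adjacent identical consonants /zz/.
This is a violation of constraint 2: "No two identical consonants may be adjacent."
The remaining constraints (1, 3, 4, 5) are satisfied.

2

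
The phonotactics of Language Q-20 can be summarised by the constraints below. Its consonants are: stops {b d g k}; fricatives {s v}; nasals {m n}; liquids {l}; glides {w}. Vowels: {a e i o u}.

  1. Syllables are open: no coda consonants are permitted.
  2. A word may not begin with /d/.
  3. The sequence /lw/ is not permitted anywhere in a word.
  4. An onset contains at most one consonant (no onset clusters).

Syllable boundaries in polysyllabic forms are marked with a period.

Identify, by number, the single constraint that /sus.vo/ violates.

1

/sus.vo/: syllable 1 coda /s/ has 1 consonant (> 0).
This is a violation of constraint 1: "Syllables are open: no coda consonants are permitted."
The remaining constraints (2, 3, 4) are satisfied.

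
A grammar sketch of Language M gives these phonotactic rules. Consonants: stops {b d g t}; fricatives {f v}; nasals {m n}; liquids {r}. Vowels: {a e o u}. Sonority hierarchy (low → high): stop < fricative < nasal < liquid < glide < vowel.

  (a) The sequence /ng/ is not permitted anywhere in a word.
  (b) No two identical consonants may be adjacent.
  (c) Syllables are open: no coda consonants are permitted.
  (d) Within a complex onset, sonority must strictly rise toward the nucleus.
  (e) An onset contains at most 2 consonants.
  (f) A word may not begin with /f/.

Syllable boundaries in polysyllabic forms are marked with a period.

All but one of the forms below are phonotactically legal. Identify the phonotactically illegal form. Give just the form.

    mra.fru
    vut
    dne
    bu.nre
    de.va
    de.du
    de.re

mra.fru — σ1 onset /mr/ (3→4 rises), coda /∅/ ok; σ2 onset /fr/ (2→4 rises), coda /∅/ ok → phonotactically legal
vut — violates constraint (c): syllable 1 coda /t/ has 1 consonant (> 0) → phonotactically illegal
dne — σ1 onset /dn/ (1→3 rises), coda /∅/ ok → phonotactically legal
bu.nre — σ1 onset /b/, coda /∅/ ok; σ2 onset /nr/ (3→4 rises), coda /∅/ ok → phonotactically legal
de.va — σ1 onset /d/, coda /∅/ ok; σ2 onset /v/, coda /∅/ ok → phonotactically legal
de.du — σ1 onset /d/, coda /∅/ ok; σ2 onset /d/, coda /∅/ ok → phonotactically legal
de.re — σ1 onset /d/, coda /∅/ ok; σ2 onset /r/, coda /∅/ ok → phonotactically legal

vut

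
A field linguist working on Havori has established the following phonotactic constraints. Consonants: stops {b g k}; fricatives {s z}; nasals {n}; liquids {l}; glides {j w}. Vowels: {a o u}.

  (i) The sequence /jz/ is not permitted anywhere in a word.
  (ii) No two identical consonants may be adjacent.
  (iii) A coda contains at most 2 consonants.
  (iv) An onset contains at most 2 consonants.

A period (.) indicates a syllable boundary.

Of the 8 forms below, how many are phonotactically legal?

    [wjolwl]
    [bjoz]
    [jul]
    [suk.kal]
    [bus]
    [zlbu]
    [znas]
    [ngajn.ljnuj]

[wjolwl] — violates constraint (iii): syllable 1 coda /lwl/ has 3 consonants (> 2) → phonotactically illegal
[bjoz] — σ1 onset /bj/ (2C), coda /z/ ok → phonotactically legal
[jul] — σ1 onset /j/, coda /l/ ok → phonotactically legal
[suk.kal] — violates constraint (ii): adjacent identical consonants /kk/ → phonotactically illegal
[bus] — σ1 onset /b/, coda /s/ ok → phonotactically legal
[zlbu] — violates constraint (iv): syllable 1 onset /zlb/ has 3 consonants (> 2) → phonotactically illegal
[znas] — σ1 onset /zn/ (2C), coda /s/ ok → phonotactically legal
[ngajn.ljnuj] — violates constraint (iv): syllable 2 onset /ljn/ has 3 consonants (> 2) → phonotactically illegal
Phonotactically legal: [bjoz], [jul], [bus], [znas] → 4.

4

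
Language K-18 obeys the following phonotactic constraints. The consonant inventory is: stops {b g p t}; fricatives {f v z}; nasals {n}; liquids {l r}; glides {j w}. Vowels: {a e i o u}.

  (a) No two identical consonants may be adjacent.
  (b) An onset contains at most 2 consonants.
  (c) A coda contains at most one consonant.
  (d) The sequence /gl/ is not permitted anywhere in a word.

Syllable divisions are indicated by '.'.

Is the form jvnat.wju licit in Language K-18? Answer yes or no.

jvnat.wju — violates constraint (b): syllable 1 onset /jvn/ has 3 consonants (> 2) → illicit

no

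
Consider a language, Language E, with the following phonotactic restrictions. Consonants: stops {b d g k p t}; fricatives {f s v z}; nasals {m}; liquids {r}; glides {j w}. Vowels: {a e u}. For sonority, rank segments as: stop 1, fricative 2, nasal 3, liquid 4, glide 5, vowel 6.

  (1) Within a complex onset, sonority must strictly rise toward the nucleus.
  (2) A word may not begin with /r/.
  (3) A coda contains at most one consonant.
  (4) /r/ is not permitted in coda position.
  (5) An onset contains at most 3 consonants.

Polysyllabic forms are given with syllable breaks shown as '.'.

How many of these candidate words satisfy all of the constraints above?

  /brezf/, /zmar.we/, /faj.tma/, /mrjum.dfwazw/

/brezf/ — violates constraint 3: syllable 1 coda /zf/ has 2 consonants (> 1) → phonotactically illegal
/zmar.we/ — violates constraint 4: syllable 1 coda contains /r/ → phonotactically illegal
/faj.tma/ — σ1 onset /f/, coda /j/ ok; σ2 onset /tm/ (1→3 rises), coda /∅/ ok → phonotactically legal
/mrjum.dfwazw/ — violates constraint 3: syllable 2 coda /zw/ has 2 consonants (> 1) → phonotactically illegal
Phonotactically legal: /faj.tma/ → 1.

1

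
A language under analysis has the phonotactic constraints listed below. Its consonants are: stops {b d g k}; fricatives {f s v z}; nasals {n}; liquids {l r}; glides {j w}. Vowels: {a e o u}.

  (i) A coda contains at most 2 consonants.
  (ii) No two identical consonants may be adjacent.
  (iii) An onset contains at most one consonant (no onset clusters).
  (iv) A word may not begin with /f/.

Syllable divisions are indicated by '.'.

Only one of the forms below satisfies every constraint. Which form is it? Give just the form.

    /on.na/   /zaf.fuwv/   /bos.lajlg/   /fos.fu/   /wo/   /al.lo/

/wo/

/on.na/ — violates constraint (ii): adjacent identical consonants /nn/ → not permitted
/zaf.fuwv/ — violates constraint (ii): adjacent identical consonants /ff/ → not permitted
/bos.lajlg/ — violates constraint (i): syllable 2 coda /jlg/ has 3 consonants (> 2) → not permitted
/fos.fu/ — violates constraint (iv): word begins with /f/ → not permitted
/wo/ — σ1 onset /w/, coda /∅/ ok → permitted
/al.lo/ — violates constraint (ii): adjacent identical consonants /ll/ → not permitted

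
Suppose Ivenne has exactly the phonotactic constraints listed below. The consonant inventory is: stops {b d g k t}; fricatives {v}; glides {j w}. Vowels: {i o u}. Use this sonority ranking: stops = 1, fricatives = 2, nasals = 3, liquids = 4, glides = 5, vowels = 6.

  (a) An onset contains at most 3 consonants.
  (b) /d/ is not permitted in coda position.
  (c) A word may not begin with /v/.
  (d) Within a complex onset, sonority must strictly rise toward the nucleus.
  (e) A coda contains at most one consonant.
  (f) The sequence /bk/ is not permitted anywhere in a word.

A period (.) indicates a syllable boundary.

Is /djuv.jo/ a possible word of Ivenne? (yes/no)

yes

/djuv.jo/ — σ1 onset /dj/ (1→5 rises), coda /v/ ok; σ2 onset /j/, coda /∅/ ok → phonotactically legal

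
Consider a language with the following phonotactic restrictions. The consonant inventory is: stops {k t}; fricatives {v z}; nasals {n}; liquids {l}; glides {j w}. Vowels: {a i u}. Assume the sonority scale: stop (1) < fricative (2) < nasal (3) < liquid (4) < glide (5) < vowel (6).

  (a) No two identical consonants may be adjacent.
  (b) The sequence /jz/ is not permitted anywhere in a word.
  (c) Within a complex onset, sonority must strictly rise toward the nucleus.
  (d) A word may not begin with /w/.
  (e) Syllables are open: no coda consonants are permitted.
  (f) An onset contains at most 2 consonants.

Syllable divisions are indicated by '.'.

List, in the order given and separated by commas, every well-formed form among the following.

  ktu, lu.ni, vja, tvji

lu.ni, vja

ktu — violates constraint (c): syllable 1 onset /kt/: /k/ (stop, 1) → /t/ (stop, 1) does not rise → ill-formed
lu.ni — σ1 onset /l/, coda /∅/ ok; σ2 onset /n/, coda /∅/ ok → well-formed
vja — σ1 onset /vj/ (2→5 rises), coda /∅/ ok → well-formed
tvji — violates constraint (f): syllable 1 onset /tvj/ has 3 consonants (> 2) → ill-formed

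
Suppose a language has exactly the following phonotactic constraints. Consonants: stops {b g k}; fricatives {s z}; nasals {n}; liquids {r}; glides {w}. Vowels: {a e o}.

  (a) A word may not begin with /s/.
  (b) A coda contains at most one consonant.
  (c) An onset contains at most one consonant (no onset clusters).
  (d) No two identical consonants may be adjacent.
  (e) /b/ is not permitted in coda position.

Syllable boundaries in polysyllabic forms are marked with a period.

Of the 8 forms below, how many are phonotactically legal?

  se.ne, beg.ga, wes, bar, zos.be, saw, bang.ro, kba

3

se.ne — violates constraint (a): word begins with /s/ → phonotactically illegal
beg.ga — violates constraint (d): adjacent identical consonants /gg/ → phonotactically illegal
wes — σ1 onset /w/, coda /s/ ok → phonotactically legal
bar — σ1 onset /b/, coda /r/ ok → phonotactically legal
zos.be — σ1 onset /z/, coda /s/ ok; σ2 onset /b/, coda /∅/ ok → phonotactically legal
saw — violates constraint (a): word begins with /s/ → phonotactically illegal
bang.ro — violates constraint (b): syllable 1 coda /ng/ has 2 consonants (> 1) → phonotactically illegal
kba — violates constraint (c): syllable 1 onset /kb/ has 2 consonants (> 1) → phonotactically illegal
Phonotactically legal: wes, bar, zos.be → 3.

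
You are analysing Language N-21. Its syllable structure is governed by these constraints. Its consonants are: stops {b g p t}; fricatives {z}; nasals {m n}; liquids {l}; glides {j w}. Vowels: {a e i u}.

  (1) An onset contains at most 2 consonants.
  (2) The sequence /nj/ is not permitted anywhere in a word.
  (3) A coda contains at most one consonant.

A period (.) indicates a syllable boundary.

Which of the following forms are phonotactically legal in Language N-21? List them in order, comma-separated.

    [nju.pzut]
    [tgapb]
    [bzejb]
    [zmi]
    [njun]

[nju.pzut] — violates constraint 2: contains banned sequence /nj/ → phonotactically illegal
[tgapb] — violates constraint 3: syllable 1 coda /pb/ has 2 consonants (> 1) → phonotactically illegal
[bzejb] — violates constraint 3: syllable 1 coda /jb/ has 2 consonants (> 1) → phonotactically illegal
[zmi] — σ1 onset /zm/ (2C), coda /∅/ ok → phonotactically legal
[njun] — violates constraint 2: contains banned sequence /nj/ → phonotactically illegal

[zmi]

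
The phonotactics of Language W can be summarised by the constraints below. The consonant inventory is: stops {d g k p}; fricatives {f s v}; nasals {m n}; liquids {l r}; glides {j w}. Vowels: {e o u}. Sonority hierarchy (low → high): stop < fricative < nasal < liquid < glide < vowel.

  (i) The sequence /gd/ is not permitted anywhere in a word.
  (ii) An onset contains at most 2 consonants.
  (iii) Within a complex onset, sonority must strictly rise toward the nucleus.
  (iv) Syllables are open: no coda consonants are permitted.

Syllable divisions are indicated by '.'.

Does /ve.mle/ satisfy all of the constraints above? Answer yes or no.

/ve.mle/ — σ1 onset /v/, coda /∅/ ok; σ2 onset /ml/ (3→4 rises), coda /∅/ ok → well-formed

yes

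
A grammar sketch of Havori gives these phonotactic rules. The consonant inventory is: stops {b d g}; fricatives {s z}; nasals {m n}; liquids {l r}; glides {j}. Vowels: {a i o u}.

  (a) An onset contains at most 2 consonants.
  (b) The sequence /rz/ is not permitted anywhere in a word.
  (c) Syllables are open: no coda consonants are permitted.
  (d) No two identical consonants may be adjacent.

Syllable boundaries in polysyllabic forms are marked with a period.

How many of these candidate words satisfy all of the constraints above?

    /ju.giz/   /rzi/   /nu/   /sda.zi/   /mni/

/ju.giz/ — violates constraint (c): syllable 2 coda /z/ has 1 consonant (> 0) → phonotactically illegal
/rzi/ — violates constraint (b): contains banned sequence /rz/ → phonotactically illegal
/nu/ — σ1 onset /n/, coda /∅/ ok → phonotactically legal
/sda.zi/ — σ1 onset /sd/ (2C), coda /∅/ ok; σ2 onset /z/, coda /∅/ ok → phonotactically legal
/mni/ — σ1 onset /mn/ (2C), coda /∅/ ok → phonotactically legal
Phonotactically legal: /nu/, /sda.zi/, /mni/ → 3.

3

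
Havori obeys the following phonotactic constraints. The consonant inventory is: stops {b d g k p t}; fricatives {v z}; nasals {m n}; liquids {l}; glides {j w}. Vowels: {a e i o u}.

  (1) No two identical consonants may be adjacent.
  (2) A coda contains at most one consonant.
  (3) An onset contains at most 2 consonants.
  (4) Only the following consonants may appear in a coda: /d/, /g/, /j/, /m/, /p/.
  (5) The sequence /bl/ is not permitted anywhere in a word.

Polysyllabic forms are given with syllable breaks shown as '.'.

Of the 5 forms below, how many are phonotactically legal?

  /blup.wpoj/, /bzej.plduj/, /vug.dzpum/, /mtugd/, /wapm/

/blup.wpoj/ — violates constraint 5: contains banned sequence /bl/ → phonotactically illegal
/bzej.plduj/ — violates constraint 3: syllable 2 onset /pld/ has 3 consonants (> 2) → phonotactically illegal
/vug.dzpum/ — violates constraint 3: syllable 2 onset /dzp/ has 3 consonants (> 2) → phonotactically illegal
/mtugd/ — violates constraint 2: syllable 1 coda /gd/ has 2 consonants (> 1) → phonotactically illegal
/wapm/ — violates constraint 2: syllable 1 coda /pm/ has 2 consonants (> 1) → phonotactically illegal
No form is phonotactically legal → 0.

0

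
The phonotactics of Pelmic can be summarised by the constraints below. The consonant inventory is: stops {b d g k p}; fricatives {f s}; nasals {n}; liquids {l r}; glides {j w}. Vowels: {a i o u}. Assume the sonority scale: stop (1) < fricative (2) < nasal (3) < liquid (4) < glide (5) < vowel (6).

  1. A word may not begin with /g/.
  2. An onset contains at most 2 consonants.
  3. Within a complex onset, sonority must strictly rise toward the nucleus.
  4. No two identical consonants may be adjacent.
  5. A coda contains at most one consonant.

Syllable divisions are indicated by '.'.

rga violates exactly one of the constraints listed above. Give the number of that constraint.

3

rga: syllable 1 onset /rg/: /r/ (liquid, 4) → /g/ (stop, 1) does not rise.
This is a violation of constraint 3: "Within a complex onset, sonority must strictly rise toward the nucleus."
The remaining constraints (1, 2, 4, 5) are satisfied.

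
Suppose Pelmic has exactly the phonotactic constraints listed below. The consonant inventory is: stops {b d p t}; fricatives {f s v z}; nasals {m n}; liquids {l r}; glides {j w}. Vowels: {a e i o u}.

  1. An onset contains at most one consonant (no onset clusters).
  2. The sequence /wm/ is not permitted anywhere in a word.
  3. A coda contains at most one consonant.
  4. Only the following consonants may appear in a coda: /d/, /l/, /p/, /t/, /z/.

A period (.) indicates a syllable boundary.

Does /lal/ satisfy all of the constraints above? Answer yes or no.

yes

/lal/ — σ1 onset /l/, coda /l/ ok → phonotactically legal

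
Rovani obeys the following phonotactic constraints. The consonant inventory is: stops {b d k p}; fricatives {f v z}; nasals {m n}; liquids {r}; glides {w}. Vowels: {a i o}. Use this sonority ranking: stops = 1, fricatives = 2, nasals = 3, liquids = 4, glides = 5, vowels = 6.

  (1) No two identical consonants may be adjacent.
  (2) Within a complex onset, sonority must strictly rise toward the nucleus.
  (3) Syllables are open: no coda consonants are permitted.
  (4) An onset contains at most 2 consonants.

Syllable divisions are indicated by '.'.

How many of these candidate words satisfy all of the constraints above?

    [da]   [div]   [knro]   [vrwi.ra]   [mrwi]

[da] — σ1 onset /d/, coda /∅/ ok → licit
[div] — violates constraint 3: syllable 1 coda /v/ has 1 consonant (> 0) → illicit
[knro] — violates constraint 4: syllable 1 onset /knr/ has 3 consonants (> 2) → illicit
[vrwi.ra] — violates constraint 4: syllable 1 onset /vrw/ has 3 consonants (> 2) → illicit
[mrwi] — violates constraint 4: syllable 1 onset /mrw/ has 3 consonants (> 2) → illicit
Licit: [da] → 1.

1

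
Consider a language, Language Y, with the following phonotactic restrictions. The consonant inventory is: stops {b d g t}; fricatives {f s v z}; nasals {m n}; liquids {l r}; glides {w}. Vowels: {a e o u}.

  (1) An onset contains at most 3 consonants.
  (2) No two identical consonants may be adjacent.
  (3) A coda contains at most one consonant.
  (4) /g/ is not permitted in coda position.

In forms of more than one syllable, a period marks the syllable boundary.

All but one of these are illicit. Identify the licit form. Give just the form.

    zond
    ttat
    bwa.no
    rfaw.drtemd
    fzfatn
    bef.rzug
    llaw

zond — violates constraint 3: syllable 1 coda /nd/ has 2 consonants (> 1) → illicit
ttat — violates constraint 2: adjacent identical consonants /tt/ → illicit
bwa.no — σ1 onset /bw/ (2C), coda /∅/ ok; σ2 onset /n/, coda /∅/ ok → licit
rfaw.drtemd — violates constraint 3: syllable 2 coda /md/ has 2 consonants (> 1) → illicit
fzfatn — violates constraint 3: syllable 1 coda /tn/ has 2 consonants (> 1) → illicit
bef.rzug — violates constraint 4: syllable 2 coda contains /g/ → illicit
llaw — violates constraint 2: adjacent identical consonants /ll/ → illicit

bwa.no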